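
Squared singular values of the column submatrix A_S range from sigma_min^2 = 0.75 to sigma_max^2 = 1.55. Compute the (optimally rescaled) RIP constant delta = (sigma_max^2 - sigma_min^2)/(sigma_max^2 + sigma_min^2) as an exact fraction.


lambda_max - lambda_min = 1.55 - 0.75 = 0.80.
lambda_max + lambda_min = 1.55 + 0.75 = 2.30.
delta = 0.80/2.30 = 80/230 = 8/23.

8/23


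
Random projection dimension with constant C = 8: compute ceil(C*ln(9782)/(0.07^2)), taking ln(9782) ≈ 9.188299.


ln(9782) ≈ 9.188299.
eps^2 = 0.07^2 = 0.0049.
C*ln(N)/eps^2 ≈ 8*9.188299/0.0049 ≈ 15001.3045.
m = ceil(15001.3045) = 15002.

15002


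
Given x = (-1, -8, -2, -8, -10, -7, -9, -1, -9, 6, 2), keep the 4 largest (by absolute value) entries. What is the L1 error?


Sorted |x_i| descending: [10, 9, 9, 8, 8, 7, 6, 2, 2, 1, 1]
Keep top 4: [10, 9, 9, 8]
Tail entries: [8, 7, 6, 2, 2, 1, 1]
L1 error = sum of tail = 27.

27


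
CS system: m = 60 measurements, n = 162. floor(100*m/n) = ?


100*m/n = 100*60/162 ≈ 37.037.
floor = 37.

37


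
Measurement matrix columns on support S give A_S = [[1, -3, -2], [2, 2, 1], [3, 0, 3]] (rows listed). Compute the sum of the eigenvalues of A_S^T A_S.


Sum of eigenvalues of A_S^T A_S = trace(A_S^T A_S) = sum of squared column norms of A_S.
A_S^T A_S diagonal: [14, 13, 14].
trace = 14 + 13 + 14 = 41.

41


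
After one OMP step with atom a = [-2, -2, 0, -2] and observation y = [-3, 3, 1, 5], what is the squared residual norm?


a^T a = 12.
a^T y = -10.
coeff = -10/12 = -5/6.
||r||^2 = 107/3.

107/3


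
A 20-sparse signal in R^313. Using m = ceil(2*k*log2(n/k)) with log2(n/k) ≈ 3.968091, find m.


log2(n/k) = log2(313/20) ≈ 3.968091.
2*k*log2(n/k) ≈ 2*20*3.968091 = 158.72364.
m = ceil(158.72364) = 159.

159


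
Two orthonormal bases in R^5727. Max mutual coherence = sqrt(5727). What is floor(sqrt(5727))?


75^2 = 5625 <= 5727 < 5776 = 76^2, so 75 <= sqrt(5727) < 76.
floor(sqrt(5727)) = 75.

75


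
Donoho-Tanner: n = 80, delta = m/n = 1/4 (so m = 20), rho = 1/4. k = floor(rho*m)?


m = 1/4*80 = 20.
rho = 1/4.
rho*m = 1/4*20 = 5.
k = floor(5) = 5.

5


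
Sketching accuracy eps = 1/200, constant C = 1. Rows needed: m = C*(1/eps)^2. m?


1/eps = 200.
(1/eps)^2 = 40000.
m = 1*40000 = 40000.

40000


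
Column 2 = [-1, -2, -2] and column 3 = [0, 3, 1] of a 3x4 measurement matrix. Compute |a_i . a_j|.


Inner product: -1*0 + -2*3 + -2*1
Products: [0, -6, -2]
Sum = -8.
|dot| = 8.

8


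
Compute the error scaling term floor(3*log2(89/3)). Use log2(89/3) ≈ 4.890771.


log2(n/k) = log2(89/3) ≈ 4.890771.
k*log2(n/k) ≈ 3*4.890771 = 14.672313.
floor(14.672313) = 14.

14


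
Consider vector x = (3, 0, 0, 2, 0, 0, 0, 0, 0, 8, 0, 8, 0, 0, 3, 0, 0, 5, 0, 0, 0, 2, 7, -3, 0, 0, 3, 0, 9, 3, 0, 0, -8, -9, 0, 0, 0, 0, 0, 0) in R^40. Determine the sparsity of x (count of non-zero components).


Non-zero positions: [0, 3, 9, 11, 14, 17, 21, 22, 23, 26, 28, 29, 32, 33].
Sparsity = 14.

14


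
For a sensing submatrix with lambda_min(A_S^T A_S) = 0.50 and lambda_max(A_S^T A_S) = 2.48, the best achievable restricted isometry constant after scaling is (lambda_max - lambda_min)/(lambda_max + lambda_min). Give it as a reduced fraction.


lambda_max - lambda_min = 2.48 - 0.50 = 1.98.
lambda_max + lambda_min = 2.48 + 0.50 = 2.98.
delta = 1.98/2.98 = 198/298 = 99/149.

99/149


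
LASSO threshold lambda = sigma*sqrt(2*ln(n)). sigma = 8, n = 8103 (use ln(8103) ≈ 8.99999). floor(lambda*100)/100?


ln(8103) ≈ 8.99999.
2*ln(n) ≈ 17.99998.
sqrt(2*ln(n)) ≈ sqrt(17.99998) ≈ 4.242638.
lambda ≈ 8*4.242638 = 33.941104.
floor(lambda*100)/100 = 33.94.

33.94


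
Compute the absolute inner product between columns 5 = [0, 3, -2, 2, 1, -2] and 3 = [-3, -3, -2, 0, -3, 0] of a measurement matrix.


Inner product: 0*-3 + 3*-3 + -2*-2 + 2*0 + 1*-3 + -2*0
Products: [0, -9, 4, 0, -3, 0]
Sum = -8.
|dot| = 8.

8


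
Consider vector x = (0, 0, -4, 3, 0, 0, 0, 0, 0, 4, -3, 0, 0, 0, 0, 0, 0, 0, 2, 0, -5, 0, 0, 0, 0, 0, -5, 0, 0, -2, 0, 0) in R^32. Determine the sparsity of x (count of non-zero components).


Non-zero positions: [2, 3, 9, 10, 18, 20, 26, 29].
Sparsity = 8.

8


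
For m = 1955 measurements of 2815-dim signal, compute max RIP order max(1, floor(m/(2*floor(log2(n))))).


floor(log2(2815)) = 11.
2*11 = 22.
m/(2*floor(log2(n))) = 1955/22 ≈ 88.8636.
floor = 88.
k = max(1, 88) = 88.

88


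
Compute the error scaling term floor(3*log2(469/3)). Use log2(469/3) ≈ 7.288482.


log2(n/k) = log2(469/3) ≈ 7.288482.
k*log2(n/k) ≈ 3*7.288482 = 21.865446.
floor(21.865446) = 21.

21


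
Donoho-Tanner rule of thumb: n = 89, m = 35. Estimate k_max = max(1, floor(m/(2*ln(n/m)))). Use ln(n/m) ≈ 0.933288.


n/m = 89/35.
ln(n/m) ≈ 0.933288.
2*ln(n/m) ≈ 1.866576.
m/(2*ln(n/m)) ≈ 35/1.866576 ≈ 18.7509.
floor = 18.
k_max = max(1, 18) = 18.

18


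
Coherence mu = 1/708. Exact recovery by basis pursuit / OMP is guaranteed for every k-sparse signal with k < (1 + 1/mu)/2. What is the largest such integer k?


1/mu = 708.
1 + 1/mu = 709.
(1 + 1/mu)/2 = 354.5 is not an integer, so k_max = floor(354.5) = 354.

354


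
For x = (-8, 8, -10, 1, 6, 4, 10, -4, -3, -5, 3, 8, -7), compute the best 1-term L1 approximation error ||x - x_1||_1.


Sorted |x_i| descending: [10, 10, 8, 8, 8, 7, 6, 5, 4, 4, 3, 3, 1]
Keep top 1: [10]
Tail entries: [10, 8, 8, 8, 7, 6, 5, 4, 4, 3, 3, 1]
L1 error = sum of tail = 67.

67


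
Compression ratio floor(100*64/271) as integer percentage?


100*m/n = 100*64/271 ≈ 23.6162.
floor = 23.

23


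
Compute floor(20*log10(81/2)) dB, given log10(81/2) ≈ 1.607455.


||x||/||e|| = 81/2.
log10(81/2) ≈ 1.607455.
20*log10(||x||/||e||) ≈ 20*1.607455 = 32.1491.
floor(32.1491) = 32.

32


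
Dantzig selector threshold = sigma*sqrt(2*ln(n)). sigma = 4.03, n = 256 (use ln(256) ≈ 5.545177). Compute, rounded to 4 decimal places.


ln(256) ≈ 5.545177.
2*ln(n) ≈ 11.090354.
sqrt(2*ln(n)) ≈ sqrt(11.090354) ≈ 3.330218.
threshold ≈ 4.03*3.330218 = 13.42077854 ≈ 13.4208.

13.4208


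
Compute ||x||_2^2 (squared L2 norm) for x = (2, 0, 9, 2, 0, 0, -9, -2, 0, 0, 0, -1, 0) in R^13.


Non-zero entries: [(0, 2), (2, 9), (3, 2), (6, -9), (7, -2), (11, -1)]
Squares: [4, 81, 4, 81, 4, 1]
||x||_2^2 = sum = 175.

175


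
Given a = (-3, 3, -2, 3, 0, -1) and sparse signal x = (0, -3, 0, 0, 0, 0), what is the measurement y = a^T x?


Non-zero terms: ['3*-3']
Products: [-9]
y = sum = -9.

-9


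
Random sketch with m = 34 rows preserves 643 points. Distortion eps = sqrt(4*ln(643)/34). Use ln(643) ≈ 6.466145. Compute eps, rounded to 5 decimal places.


ln(643) ≈ 6.466145.
4*ln(N)/m ≈ 4*6.466145/34 ≈ 0.76072294.
eps = sqrt(0.76072294) ≈ 0.8721943 ≈ 0.87219.

0.87219


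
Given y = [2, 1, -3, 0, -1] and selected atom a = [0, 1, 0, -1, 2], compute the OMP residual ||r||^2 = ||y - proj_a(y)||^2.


a^T a = 6.
a^T y = -1.
coeff = -1/6 = -1/6.
||r||^2 = 89/6.

89/6


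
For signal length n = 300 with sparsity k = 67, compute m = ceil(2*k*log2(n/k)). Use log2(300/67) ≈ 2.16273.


log2(n/k) = log2(300/67) ≈ 2.16273.
2*k*log2(n/k) ≈ 2*67*2.16273 = 289.80582.
m = ceil(289.80582) = 290.

290


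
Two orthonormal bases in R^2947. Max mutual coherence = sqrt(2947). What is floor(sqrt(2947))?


54^2 = 2916 <= 2947 < 3025 = 55^2, so 54 <= sqrt(2947) < 55.
floor(sqrt(2947)) = 54.

54


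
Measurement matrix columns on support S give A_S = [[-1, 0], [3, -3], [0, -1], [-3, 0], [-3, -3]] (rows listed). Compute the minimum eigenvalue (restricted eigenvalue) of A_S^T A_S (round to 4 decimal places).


A_S^T A_S = [[28, 0], [0, 19]].
trace = 47.
det = 532.
disc = trace^2 - 4*det = 2209 - 4*532 = 81.
sqrt(81) = 9.
lam_min = (47 - 9)/2 = 19 = 19.0000.

19.0000


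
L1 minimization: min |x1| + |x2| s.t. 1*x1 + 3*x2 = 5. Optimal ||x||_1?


Axis intercepts:
  x1 = 5, x2 = 0: L1 = 5
  x1 = 0, x2 = 5/3: L1 = 5/3
x* = (0, 5/3)
||x*||_1 = 5/3.

5/3


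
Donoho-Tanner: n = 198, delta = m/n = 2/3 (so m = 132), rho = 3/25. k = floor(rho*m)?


m = 2/3*198 = 132.
rho = 3/25.
rho*m = 3/25*132 = 15.84.
k = floor(15.84) = 15.

15


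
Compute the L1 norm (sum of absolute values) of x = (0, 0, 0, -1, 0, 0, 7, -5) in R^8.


Non-zero entries: [(3, -1), (6, 7), (7, -5)]
Absolute values: [1, 7, 5]
||x||_1 = sum = 13.

13


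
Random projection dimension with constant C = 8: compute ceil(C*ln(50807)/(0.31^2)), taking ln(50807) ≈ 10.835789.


ln(50807) ≈ 10.835789.
eps^2 = 0.31^2 = 0.0961.
C*ln(N)/eps^2 ≈ 8*10.835789/0.0961 ≈ 902.0428.
m = ceil(902.0428) = 903.

903


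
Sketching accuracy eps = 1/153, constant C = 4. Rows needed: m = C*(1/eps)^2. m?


1/eps = 153.
(1/eps)^2 = 23409.
m = 4*23409 = 93636.

93636


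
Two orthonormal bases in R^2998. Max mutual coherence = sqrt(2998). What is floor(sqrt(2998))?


54^2 = 2916 <= 2998 < 3025 = 55^2, so 54 <= sqrt(2998) < 55.
floor(sqrt(2998)) = 54.

54


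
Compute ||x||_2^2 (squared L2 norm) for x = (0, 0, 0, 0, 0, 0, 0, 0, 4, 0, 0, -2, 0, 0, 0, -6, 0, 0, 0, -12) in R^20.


Non-zero entries: [(8, 4), (11, -2), (15, -6), (19, -12)]
Squares: [16, 4, 36, 144]
||x||_2^2 = sum = 200.

200


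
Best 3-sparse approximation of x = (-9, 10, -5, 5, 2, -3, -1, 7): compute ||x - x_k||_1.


Sorted |x_i| descending: [10, 9, 7, 5, 5, 3, 2, 1]
Keep top 3: [10, 9, 7]
Tail entries: [5, 5, 3, 2, 1]
L1 error = sum of tail = 16.

16


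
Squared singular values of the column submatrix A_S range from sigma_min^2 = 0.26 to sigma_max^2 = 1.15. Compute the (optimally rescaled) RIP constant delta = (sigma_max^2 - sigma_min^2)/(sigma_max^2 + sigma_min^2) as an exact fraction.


lambda_max - lambda_min = 1.15 - 0.26 = 0.89.
lambda_max + lambda_min = 1.15 + 0.26 = 1.41.
delta = 0.89/1.41 = 89/141.

89/141


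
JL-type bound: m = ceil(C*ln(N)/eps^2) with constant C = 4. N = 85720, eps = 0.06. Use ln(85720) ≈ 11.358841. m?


ln(85720) ≈ 11.358841.
eps^2 = 0.06^2 = 0.0036.
C*ln(N)/eps^2 ≈ 4*11.358841/0.0036 ≈ 12620.9344.
m = ceil(12620.9344) = 12621.

12621


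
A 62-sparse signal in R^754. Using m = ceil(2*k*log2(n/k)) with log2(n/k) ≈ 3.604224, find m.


log2(n/k) = log2(754/62) ≈ 3.604224.
2*k*log2(n/k) ≈ 2*62*3.604224 = 446.923776.
m = ceil(446.923776) = 447.

447


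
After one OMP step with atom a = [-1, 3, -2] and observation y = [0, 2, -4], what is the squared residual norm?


a^T a = 14.
a^T y = 14.
coeff = 14/14 = 1.
||r||^2 = 6.

6


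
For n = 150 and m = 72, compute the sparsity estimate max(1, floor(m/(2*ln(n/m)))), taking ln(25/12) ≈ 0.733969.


n/m = 150/72 = 25/12.
ln(n/m) ≈ 0.733969.
2*ln(n/m) ≈ 1.467938.
m/(2*ln(n/m)) ≈ 72/1.467938 ≈ 49.0484.
floor = 49.
k_max = max(1, 49) = 49.

49


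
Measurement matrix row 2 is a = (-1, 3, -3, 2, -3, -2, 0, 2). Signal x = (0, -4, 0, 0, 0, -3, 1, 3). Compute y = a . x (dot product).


Non-zero terms: ['3*-4', '-2*-3', '0*1', '2*3']
Products: [-12, 6, 0, 6]
y = sum = 0.

0


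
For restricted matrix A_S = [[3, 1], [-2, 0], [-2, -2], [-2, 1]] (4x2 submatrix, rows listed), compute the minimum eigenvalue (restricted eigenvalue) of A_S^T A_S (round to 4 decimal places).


A_S^T A_S = [[21, 5], [5, 6]].
trace = 27.
det = 101.
disc = trace^2 - 4*det = 729 - 4*101 = 325.
sqrt(325) ≈ 18.027756.
lam_min = (27 - sqrt(325))/2 ≈ (27 - 18.027756)/2 = 4.486122 ≈ 4.4861.

4.4861


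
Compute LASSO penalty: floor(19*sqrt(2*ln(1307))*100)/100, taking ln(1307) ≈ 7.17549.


ln(1307) ≈ 7.17549.
2*ln(n) ≈ 14.35098.
sqrt(2*ln(n)) ≈ sqrt(14.35098) ≈ 3.788269.
lambda ≈ 19*3.788269 = 71.977111.
floor(lambda*100)/100 = 71.97.

71.97


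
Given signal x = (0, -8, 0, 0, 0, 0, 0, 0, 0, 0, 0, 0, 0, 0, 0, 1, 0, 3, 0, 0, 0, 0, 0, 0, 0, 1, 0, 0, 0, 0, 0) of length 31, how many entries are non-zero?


Non-zero positions: [1, 15, 17, 25].
Sparsity = 4.

4


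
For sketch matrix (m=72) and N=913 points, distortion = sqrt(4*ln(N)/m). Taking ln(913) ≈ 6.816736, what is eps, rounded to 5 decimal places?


ln(913) ≈ 6.816736.
4*ln(N)/m ≈ 4*6.816736/72 ≈ 0.37870756.
eps = sqrt(0.37870756) ≈ 0.6153922 ≈ 0.61539.

0.61539


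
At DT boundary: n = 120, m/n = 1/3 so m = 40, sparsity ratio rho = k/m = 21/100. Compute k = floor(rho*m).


m = 1/3*120 = 40.
rho = 21/100.
rho*m = 21/100*40 = 8.4.
k = floor(8.4) = 8.

8


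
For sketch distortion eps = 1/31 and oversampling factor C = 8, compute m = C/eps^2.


1/eps = 31.
(1/eps)^2 = 961.
m = 8*961 = 7688.

7688


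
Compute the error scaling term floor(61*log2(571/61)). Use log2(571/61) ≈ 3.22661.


log2(n/k) = log2(571/61) ≈ 3.22661.
k*log2(n/k) ≈ 61*3.22661 = 196.82321.
floor(196.82321) = 196.

196


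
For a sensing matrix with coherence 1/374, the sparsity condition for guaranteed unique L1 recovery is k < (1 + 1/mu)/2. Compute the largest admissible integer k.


1/mu = 374.
1 + 1/mu = 375.
(1 + 1/mu)/2 = 187.5 is not an integer, so k_max = floor(187.5) = 187.

187


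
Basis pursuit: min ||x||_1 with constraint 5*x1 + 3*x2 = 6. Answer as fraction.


Axis intercepts:
  x1 = 6/5, x2 = 0: L1 = 6/5
  x1 = 0, x2 = 2: L1 = 2
x* = (6/5, 0)
||x*||_1 = 6/5.

6/5


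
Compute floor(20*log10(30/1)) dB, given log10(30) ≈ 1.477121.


||x||/||e|| = 30/1 = 30.
log10(30) ≈ 1.477121.
20*log10(||x||/||e||) ≈ 20*1.477121 = 29.54242.
floor(29.54242) = 29.

29


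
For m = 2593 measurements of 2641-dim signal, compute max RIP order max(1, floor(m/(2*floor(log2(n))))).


floor(log2(2641)) = 11.
2*11 = 22.
m/(2*floor(log2(n))) = 2593/22 ≈ 117.8636.
floor = 117.
k = max(1, 117) = 117.

117


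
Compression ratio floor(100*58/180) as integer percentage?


100*m/n = 100*58/180 ≈ 32.2222.
floor = 32.

32


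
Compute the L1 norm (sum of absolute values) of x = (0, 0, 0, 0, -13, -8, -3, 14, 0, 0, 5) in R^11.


Non-zero entries: [(4, -13), (5, -8), (6, -3), (7, 14), (10, 5)]
Absolute values: [13, 8, 3, 14, 5]
||x||_1 = sum = 43.

43


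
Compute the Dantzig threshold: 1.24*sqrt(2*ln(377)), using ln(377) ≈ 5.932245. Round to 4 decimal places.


ln(377) ≈ 5.932245.
2*ln(n) ≈ 11.86449.
sqrt(2*ln(n)) ≈ sqrt(11.86449) ≈ 3.444487.
threshold ≈ 1.24*3.444487 = 4.27116388 ≈ 4.2712.

4.2712


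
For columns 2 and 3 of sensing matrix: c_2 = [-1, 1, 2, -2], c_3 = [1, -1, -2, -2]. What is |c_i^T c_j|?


Inner product: -1*1 + 1*-1 + 2*-2 + -2*-2
Products: [-1, -1, -4, 4]
Sum = -2.
|dot| = 2.

2


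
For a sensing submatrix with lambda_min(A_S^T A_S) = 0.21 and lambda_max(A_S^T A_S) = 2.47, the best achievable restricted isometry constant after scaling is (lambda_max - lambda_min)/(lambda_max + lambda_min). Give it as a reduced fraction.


lambda_max - lambda_min = 2.47 - 0.21 = 2.26.
lambda_max + lambda_min = 2.47 + 0.21 = 2.68.
delta = 2.26/2.68 = 226/268 = 113/134.

113/134


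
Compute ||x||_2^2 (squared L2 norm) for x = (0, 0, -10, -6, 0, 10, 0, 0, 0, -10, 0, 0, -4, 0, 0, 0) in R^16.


Non-zero entries: [(2, -10), (3, -6), (5, 10), (9, -10), (12, -4)]
Squares: [100, 36, 100, 100, 16]
||x||_2^2 = sum = 352.

352


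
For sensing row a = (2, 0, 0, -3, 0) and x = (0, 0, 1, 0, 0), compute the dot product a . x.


Non-zero terms: ['0*1']
Products: [0]
y = sum = 0.

0


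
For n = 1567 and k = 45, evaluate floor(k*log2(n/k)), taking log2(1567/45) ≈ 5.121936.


log2(n/k) = log2(1567/45) ≈ 5.121936.
k*log2(n/k) ≈ 45*5.121936 = 230.48712.
floor(230.48712) = 230.

230


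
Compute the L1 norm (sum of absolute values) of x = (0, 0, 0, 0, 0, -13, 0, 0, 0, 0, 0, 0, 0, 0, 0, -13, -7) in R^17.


Non-zero entries: [(5, -13), (15, -13), (16, -7)]
Absolute values: [13, 13, 7]
||x||_1 = sum = 33.

33


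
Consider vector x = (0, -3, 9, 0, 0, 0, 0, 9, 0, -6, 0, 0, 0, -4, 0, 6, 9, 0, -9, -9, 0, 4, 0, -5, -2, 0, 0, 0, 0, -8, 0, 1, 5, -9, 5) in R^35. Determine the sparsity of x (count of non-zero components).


Non-zero positions: [1, 2, 7, 9, 13, 15, 16, 18, 19, 21, 23, 24, 29, 31, 32, 33, 34].
Sparsity = 17.

17


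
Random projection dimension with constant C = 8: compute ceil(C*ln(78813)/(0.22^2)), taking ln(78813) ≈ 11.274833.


ln(78813) ≈ 11.274833.
eps^2 = 0.22^2 = 0.0484.
C*ln(N)/eps^2 ≈ 8*11.274833/0.0484 ≈ 1863.6088.
m = ceil(1863.6088) = 1864.

1864


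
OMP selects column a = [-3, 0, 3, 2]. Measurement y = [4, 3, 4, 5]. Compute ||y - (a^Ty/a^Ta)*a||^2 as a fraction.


a^T a = 22.
a^T y = 10.
coeff = 10/22 = 5/11.
||r||^2 = 676/11.

676/11


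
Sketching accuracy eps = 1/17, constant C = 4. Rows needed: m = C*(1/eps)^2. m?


1/eps = 17.
(1/eps)^2 = 289.
m = 4*289 = 1156.

1156


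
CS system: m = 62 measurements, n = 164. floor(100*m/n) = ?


100*m/n = 100*62/164 ≈ 37.8049.
floor = 37.

37


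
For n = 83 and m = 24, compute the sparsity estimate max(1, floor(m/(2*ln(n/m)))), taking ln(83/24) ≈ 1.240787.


n/m = 83/24.
ln(n/m) ≈ 1.240787.
2*ln(n/m) ≈ 2.481574.
m/(2*ln(n/m)) ≈ 24/2.481574 ≈ 9.6713.
floor = 9.
k_max = max(1, 9) = 9.

9


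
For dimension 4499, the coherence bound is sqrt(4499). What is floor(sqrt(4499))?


67^2 = 4489 <= 4499 < 4624 = 68^2, so 67 <= sqrt(4499) < 68.
floor(sqrt(4499)) = 67.

67


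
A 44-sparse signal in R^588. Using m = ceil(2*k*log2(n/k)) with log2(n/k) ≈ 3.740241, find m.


log2(n/k) = log2(588/44) ≈ 3.740241.
2*k*log2(n/k) ≈ 2*44*3.740241 = 329.141208.
m = ceil(329.141208) = 330.

330


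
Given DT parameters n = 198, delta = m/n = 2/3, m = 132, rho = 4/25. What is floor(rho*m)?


m = 2/3*198 = 132.
rho = 4/25.
rho*m = 4/25*132 = 21.12.
k = floor(21.12) = 21.

21


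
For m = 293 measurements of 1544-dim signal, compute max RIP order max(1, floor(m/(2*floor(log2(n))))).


floor(log2(1544)) = 10.
2*10 = 20.
m/(2*floor(log2(n))) = 293/20 ≈ 14.65.
floor = 14.
k = max(1, 14) = 14.

14


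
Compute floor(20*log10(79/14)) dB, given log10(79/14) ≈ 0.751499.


||x||/||e|| = 79/14.
log10(79/14) ≈ 0.751499.
20*log10(||x||/||e||) ≈ 20*0.751499 = 15.02998.
floor(15.02998) = 15.

15


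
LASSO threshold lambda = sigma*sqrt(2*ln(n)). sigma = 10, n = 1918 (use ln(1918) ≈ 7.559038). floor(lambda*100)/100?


ln(1918) ≈ 7.559038.
2*ln(n) ≈ 15.118076.
sqrt(2*ln(n)) ≈ sqrt(15.118076) ≈ 3.888197.
lambda ≈ 10*3.888197 = 38.88197.
floor(lambda*100)/100 = 38.88.

38.88


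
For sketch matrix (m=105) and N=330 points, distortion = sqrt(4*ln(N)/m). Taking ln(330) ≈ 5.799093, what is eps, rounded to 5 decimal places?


ln(330) ≈ 5.799093.
4*ln(N)/m ≈ 4*5.799093/105 ≈ 0.22091783.
eps = sqrt(0.22091783) ≈ 0.470019 ≈ 0.47002.

0.47002


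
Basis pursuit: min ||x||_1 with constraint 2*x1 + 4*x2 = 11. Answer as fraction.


Axis intercepts:
  x1 = 11/2, x2 = 0: L1 = 11/2
  x1 = 0, x2 = 11/4: L1 = 11/4
x* = (0, 11/4)
||x*||_1 = 11/4.

11/4


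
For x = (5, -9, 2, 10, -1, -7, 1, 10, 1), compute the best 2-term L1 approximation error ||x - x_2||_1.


Sorted |x_i| descending: [10, 10, 9, 7, 5, 2, 1, 1, 1]
Keep top 2: [10, 10]
Tail entries: [9, 7, 5, 2, 1, 1, 1]
L1 error = sum of tail = 26.

26


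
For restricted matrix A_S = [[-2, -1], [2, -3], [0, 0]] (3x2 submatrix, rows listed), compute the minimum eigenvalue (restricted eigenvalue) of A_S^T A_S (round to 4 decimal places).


A_S^T A_S = [[8, -4], [-4, 10]].
trace = 18.
det = 64.
disc = trace^2 - 4*det = 324 - 4*64 = 68.
sqrt(68) ≈ 8.246211.
lam_min = (18 - sqrt(68))/2 ≈ (18 - 8.246211)/2 = 4.8768945 ≈ 4.8769.

4.8769


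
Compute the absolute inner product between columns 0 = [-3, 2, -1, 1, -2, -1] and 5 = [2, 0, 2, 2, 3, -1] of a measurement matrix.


Inner product: -3*2 + 2*0 + -1*2 + 1*2 + -2*3 + -1*-1
Products: [-6, 0, -2, 2, -6, 1]
Sum = -11.
|dot| = 11.

11


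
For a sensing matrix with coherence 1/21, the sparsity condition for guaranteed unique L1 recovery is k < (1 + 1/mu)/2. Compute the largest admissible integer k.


1/mu = 21.
1 + 1/mu = 22.
(1 + 1/mu)/2 = 11 is an integer and the inequality is strict, so k_max = 11 - 1 = 10.

10


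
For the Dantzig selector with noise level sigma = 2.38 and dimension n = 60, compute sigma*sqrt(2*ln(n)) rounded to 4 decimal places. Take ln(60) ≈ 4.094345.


ln(60) ≈ 4.094345.
2*ln(n) ≈ 8.18869.
sqrt(2*ln(n)) ≈ sqrt(8.18869) ≈ 2.861589.
threshold ≈ 2.38*2.861589 = 6.81058182 ≈ 6.8106.

6.8106


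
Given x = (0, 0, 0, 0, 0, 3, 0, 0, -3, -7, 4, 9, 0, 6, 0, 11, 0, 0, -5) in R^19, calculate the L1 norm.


Non-zero entries: [(5, 3), (8, -3), (9, -7), (10, 4), (11, 9), (13, 6), (15, 11), (18, -5)]
Absolute values: [3, 3, 7, 4, 9, 6, 11, 5]
||x||_1 = sum = 48.

48


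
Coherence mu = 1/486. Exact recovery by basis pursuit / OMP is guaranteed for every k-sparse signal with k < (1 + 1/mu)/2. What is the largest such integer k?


1/mu = 486.
1 + 1/mu = 487.
(1 + 1/mu)/2 = 243.5 is not an integer, so k_max = floor(243.5) = 243.

243


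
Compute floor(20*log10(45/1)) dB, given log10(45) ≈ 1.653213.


||x||/||e|| = 45/1 = 45.
log10(45) ≈ 1.653213.
20*log10(||x||/||e||) ≈ 20*1.653213 = 33.06426.
floor(33.06426) = 33.

33


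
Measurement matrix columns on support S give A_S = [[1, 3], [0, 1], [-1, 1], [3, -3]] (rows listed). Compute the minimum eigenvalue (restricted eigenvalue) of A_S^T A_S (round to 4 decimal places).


A_S^T A_S = [[11, -7], [-7, 20]].
trace = 31.
det = 171.
disc = trace^2 - 4*det = 961 - 4*171 = 277.
sqrt(277) ≈ 16.643317.
lam_min = (31 - sqrt(277))/2 ≈ (31 - 16.643317)/2 = 7.1783415 ≈ 7.1783.

7.1783


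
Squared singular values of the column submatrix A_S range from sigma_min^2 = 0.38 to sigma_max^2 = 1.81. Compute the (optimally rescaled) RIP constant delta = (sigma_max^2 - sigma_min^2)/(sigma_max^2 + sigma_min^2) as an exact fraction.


lambda_max - lambda_min = 1.81 - 0.38 = 1.43.
lambda_max + lambda_min = 1.81 + 0.38 = 2.19.
delta = 1.43/2.19 = 143/219.

143/219


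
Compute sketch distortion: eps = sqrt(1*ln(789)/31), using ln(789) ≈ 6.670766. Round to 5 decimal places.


ln(789) ≈ 6.670766.
1*ln(N)/m ≈ 1*6.670766/31 ≈ 0.215186.
eps = sqrt(0.215186) ≈ 0.4638815 ≈ 0.46388.

0.46388


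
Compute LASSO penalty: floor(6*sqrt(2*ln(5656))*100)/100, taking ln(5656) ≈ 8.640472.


ln(5656) ≈ 8.640472.
2*ln(n) ≈ 17.280944.
sqrt(2*ln(n)) ≈ sqrt(17.280944) ≈ 4.157035.
lambda ≈ 6*4.157035 = 24.94221.
floor(lambda*100)/100 = 24.94.

24.94


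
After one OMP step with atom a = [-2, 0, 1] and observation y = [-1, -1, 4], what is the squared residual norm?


a^T a = 5.
a^T y = 6.
coeff = 6/5 = 6/5.
||r||^2 = 54/5.

54/5


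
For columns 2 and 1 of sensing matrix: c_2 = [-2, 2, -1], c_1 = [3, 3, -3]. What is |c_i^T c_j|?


Inner product: -2*3 + 2*3 + -1*-3
Products: [-6, 6, 3]
Sum = 3.
|dot| = 3.

3


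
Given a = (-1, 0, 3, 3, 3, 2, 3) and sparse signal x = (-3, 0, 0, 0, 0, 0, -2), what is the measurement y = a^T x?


Non-zero terms: ['-1*-3', '3*-2']
Products: [3, -6]
y = sum = -3.

-3


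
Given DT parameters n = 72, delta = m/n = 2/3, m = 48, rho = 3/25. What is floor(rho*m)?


m = 2/3*72 = 48.
rho = 3/25.
rho*m = 3/25*48 = 5.76.
k = floor(5.76) = 5.

5


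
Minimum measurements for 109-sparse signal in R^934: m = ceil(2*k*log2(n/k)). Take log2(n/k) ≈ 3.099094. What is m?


log2(n/k) = log2(934/109) ≈ 3.099094.
2*k*log2(n/k) ≈ 2*109*3.099094 = 675.602492.
m = ceil(675.602492) = 676.

676


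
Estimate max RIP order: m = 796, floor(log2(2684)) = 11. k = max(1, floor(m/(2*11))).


floor(log2(2684)) = 11.
2*11 = 22.
m/(2*floor(log2(n))) = 796/22 ≈ 36.1818.
floor = 36.
k = max(1, 36) = 36.

36


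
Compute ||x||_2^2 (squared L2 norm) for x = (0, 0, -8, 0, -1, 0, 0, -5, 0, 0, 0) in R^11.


Non-zero entries: [(2, -8), (4, -1), (7, -5)]
Squares: [64, 1, 25]
||x||_2^2 = sum = 90.

90


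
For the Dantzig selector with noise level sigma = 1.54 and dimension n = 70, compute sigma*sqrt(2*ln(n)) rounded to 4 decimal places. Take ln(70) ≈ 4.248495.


ln(70) ≈ 4.248495.
2*ln(n) ≈ 8.49699.
sqrt(2*ln(n)) ≈ sqrt(8.49699) ≈ 2.91496.
threshold ≈ 1.54*2.91496 = 4.4890384 ≈ 4.4890.

4.4890


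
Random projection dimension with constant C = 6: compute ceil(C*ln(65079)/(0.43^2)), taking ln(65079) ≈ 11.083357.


ln(65079) ≈ 11.083357.
eps^2 = 0.43^2 = 0.1849.
C*ln(N)/eps^2 ≈ 6*11.083357/0.1849 ≈ 359.6546.
m = ceil(359.6546) = 360.

360


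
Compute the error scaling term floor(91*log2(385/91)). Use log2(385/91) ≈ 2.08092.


log2(n/k) = log2(385/91) ≈ 2.08092.
k*log2(n/k) ≈ 91*2.08092 = 189.36372.
floor(189.36372) = 189.

189


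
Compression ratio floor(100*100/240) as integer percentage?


100*m/n = 100*100/240 ≈ 41.6667.
floor = 41.

41


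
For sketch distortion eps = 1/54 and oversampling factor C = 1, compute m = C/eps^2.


1/eps = 54.
(1/eps)^2 = 2916.
m = 1*2916 = 2916.

2916


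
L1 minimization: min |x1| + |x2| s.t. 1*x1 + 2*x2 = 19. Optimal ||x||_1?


Axis intercepts:
  x1 = 19, x2 = 0: L1 = 19
  x1 = 0, x2 = 19/2: L1 = 19/2
x* = (0, 19/2)
||x*||_1 = 19/2.

19/2


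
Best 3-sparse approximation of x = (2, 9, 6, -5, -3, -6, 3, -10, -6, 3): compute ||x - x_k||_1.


Sorted |x_i| descending: [10, 9, 6, 6, 6, 5, 3, 3, 3, 2]
Keep top 3: [10, 9, 6]
Tail entries: [6, 6, 5, 3, 3, 3, 2]
L1 error = sum of tail = 28.

28


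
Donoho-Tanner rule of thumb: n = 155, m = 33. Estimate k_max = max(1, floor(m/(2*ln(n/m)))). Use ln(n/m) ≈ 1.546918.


n/m = 155/33.
ln(n/m) ≈ 1.546918.
2*ln(n/m) ≈ 3.093836.
m/(2*ln(n/m)) ≈ 33/3.093836 ≈ 10.6664.
floor = 10.
k_max = max(1, 10) = 10.

10


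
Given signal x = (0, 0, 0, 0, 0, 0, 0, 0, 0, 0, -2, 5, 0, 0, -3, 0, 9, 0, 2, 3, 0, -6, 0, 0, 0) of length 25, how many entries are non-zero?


Non-zero positions: [10, 11, 14, 16, 18, 19, 21].
Sparsity = 7.

7


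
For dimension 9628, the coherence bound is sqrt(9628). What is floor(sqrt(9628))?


98^2 = 9604 <= 9628 < 9801 = 99^2, so 98 <= sqrt(9628) < 99.
floor(sqrt(9628)) = 98.

98


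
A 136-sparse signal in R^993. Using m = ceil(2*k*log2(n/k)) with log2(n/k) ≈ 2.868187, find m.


log2(n/k) = log2(993/136) ≈ 2.868187.
2*k*log2(n/k) ≈ 2*136*2.868187 = 780.146864.
m = ceil(780.146864) = 781.

781


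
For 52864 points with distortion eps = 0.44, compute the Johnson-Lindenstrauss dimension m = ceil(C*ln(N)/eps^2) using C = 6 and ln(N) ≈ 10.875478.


ln(52864) ≈ 10.875478.
eps^2 = 0.44^2 = 0.1936.
C*ln(N)/eps^2 ≈ 6*10.875478/0.1936 ≈ 337.0499.
m = ceil(337.0499) = 338.

338


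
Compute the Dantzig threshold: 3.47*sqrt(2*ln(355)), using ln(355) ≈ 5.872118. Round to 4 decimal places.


ln(355) ≈ 5.872118.
2*ln(n) ≈ 11.744236.
sqrt(2*ln(n)) ≈ sqrt(11.744236) ≈ 3.426986.
threshold ≈ 3.47*3.426986 = 11.89164142 ≈ 11.8916.

11.8916


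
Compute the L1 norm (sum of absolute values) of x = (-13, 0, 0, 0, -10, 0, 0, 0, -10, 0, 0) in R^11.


Non-zero entries: [(0, -13), (4, -10), (8, -10)]
Absolute values: [13, 10, 10]
||x||_1 = sum = 33.

33


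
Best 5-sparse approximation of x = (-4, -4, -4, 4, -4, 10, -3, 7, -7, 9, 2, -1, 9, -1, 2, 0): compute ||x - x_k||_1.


Sorted |x_i| descending: [10, 9, 9, 7, 7, 4, 4, 4, 4, 4, 3, 2, 2, 1, 1, 0]
Keep top 5: [10, 9, 9, 7, 7]
Tail entries: [4, 4, 4, 4, 4, 3, 2, 2, 1, 1, 0]
L1 error = sum of tail = 29.

29


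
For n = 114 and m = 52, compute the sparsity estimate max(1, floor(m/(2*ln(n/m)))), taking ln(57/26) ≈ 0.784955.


n/m = 114/52 = 57/26.
ln(n/m) ≈ 0.784955.
2*ln(n/m) ≈ 1.56991.
m/(2*ln(n/m)) ≈ 52/1.56991 ≈ 33.1229.
floor = 33.
k_max = max(1, 33) = 33.

33


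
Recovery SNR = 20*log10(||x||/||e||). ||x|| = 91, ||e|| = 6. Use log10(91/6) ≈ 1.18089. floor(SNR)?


||x||/||e|| = 91/6.
log10(91/6) ≈ 1.18089.
20*log10(||x||/||e||) ≈ 20*1.18089 = 23.6178.
floor(23.6178) = 23.

23


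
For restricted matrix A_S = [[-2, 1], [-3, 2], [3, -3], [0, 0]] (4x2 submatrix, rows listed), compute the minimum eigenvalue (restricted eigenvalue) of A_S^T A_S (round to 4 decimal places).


A_S^T A_S = [[22, -17], [-17, 14]].
trace = 36.
det = 19.
disc = trace^2 - 4*det = 1296 - 4*19 = 1220.
sqrt(1220) ≈ 34.928498.
lam_min = (36 - sqrt(1220))/2 ≈ (36 - 34.928498)/2 = 0.535751 ≈ 0.5358.

0.5358


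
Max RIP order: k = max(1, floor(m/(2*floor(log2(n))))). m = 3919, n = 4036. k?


floor(log2(4036)) = 11.
2*11 = 22.
m/(2*floor(log2(n))) = 3919/22 ≈ 178.1364.
floor = 178.
k = max(1, 178) = 178.

178


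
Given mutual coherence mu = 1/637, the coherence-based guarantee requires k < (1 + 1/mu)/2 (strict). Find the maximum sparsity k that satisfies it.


1/mu = 637.
1 + 1/mu = 638.
(1 + 1/mu)/2 = 319 is an integer and the inequality is strict, so k_max = 319 - 1 = 318.

318


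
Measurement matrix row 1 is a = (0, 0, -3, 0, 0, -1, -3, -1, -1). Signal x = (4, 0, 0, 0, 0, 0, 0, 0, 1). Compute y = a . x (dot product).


Non-zero terms: ['0*4', '-1*1']
Products: [0, -1]
y = sum = -1.

-1


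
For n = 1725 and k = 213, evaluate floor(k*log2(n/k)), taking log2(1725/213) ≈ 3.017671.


log2(n/k) = log2(1725/213) ≈ 3.017671.
k*log2(n/k) ≈ 213*3.017671 = 642.763923.
floor(642.763923) = 642.

642


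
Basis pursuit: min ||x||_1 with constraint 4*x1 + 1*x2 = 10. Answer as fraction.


Axis intercepts:
  x1 = 5/2, x2 = 0: L1 = 5/2
  x1 = 0, x2 = 10: L1 = 10
x* = (5/2, 0)
||x*||_1 = 5/2.

5/2


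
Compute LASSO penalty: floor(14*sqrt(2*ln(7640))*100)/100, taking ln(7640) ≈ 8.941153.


ln(7640) ≈ 8.941153.
2*ln(n) ≈ 17.882306.
sqrt(2*ln(n)) ≈ sqrt(17.882306) ≈ 4.228748.
lambda ≈ 14*4.228748 = 59.202472.
floor(lambda*100)/100 = 59.20.

59.20


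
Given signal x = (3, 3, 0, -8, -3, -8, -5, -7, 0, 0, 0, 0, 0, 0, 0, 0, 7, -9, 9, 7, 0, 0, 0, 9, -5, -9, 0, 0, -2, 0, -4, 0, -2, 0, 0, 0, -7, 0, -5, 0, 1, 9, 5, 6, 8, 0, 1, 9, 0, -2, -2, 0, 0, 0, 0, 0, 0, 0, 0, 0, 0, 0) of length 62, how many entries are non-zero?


Non-zero positions: [0, 1, 3, 4, 5, 6, 7, 16, 17, 18, 19, 23, 24, 25, 28, 30, 32, 36, 38, 40, 41, 42, 43, 44, 46, 47, 49, 50].
Sparsity = 28.

28


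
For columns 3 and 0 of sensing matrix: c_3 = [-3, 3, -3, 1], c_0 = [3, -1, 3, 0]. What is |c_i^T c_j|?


Inner product: -3*3 + 3*-1 + -3*3 + 1*0
Products: [-9, -3, -9, 0]
Sum = -21.
|dot| = 21.

21


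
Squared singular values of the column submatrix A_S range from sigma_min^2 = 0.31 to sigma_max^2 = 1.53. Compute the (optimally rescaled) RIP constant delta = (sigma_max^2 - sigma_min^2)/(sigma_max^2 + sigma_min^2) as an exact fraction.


lambda_max - lambda_min = 1.53 - 0.31 = 1.22.
lambda_max + lambda_min = 1.53 + 0.31 = 1.84.
delta = 1.22/1.84 = 122/184 = 61/92.

61/92


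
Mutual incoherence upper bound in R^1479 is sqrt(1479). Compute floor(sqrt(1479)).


38^2 = 1444 <= 1479 < 1521 = 39^2, so 38 <= sqrt(1479) < 39.
floor(sqrt(1479)) = 38.

38


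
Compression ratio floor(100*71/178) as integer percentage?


100*m/n = 100*71/178 ≈ 39.8876.
floor = 39.

39


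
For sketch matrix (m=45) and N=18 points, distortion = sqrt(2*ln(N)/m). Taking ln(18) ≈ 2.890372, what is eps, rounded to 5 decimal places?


ln(18) ≈ 2.890372.
2*ln(N)/m ≈ 2*2.890372/45 ≈ 0.12846098.
eps = sqrt(0.12846098) ≈ 0.3584145 ≈ 0.35841.

0.35841


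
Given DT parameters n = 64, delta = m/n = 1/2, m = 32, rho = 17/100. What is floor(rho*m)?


m = 1/2*64 = 32.
rho = 17/100.
rho*m = 17/100*32 = 5.44.
k = floor(5.44) = 5.

5


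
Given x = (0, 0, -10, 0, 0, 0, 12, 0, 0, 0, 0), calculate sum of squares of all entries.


Non-zero entries: [(2, -10), (6, 12)]
Squares: [100, 144]
||x||_2^2 = sum = 244.

244


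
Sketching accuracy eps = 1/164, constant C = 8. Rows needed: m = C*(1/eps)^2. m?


1/eps = 164.
(1/eps)^2 = 26896.
m = 8*26896 = 215168.

215168


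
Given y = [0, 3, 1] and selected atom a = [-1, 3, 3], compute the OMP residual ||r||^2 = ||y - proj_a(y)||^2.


a^T a = 19.
a^T y = 12.
coeff = 12/19 = 12/19.
||r||^2 = 46/19.

46/19


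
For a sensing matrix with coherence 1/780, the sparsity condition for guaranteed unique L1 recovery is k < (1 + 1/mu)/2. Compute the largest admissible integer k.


1/mu = 780.
1 + 1/mu = 781.
(1 + 1/mu)/2 = 390.5 is not an integer, so k_max = floor(390.5) = 390.

390


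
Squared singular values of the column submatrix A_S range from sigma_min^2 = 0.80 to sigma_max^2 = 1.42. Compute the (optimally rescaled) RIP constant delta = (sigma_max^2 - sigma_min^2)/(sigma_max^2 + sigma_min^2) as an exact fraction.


lambda_max - lambda_min = 1.42 - 0.80 = 0.62.
lambda_max + lambda_min = 1.42 + 0.80 = 2.22.
delta = 0.62/2.22 = 62/222 = 31/111.

31/111


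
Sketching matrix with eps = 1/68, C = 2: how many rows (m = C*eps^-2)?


1/eps = 68.
(1/eps)^2 = 4624.
m = 2*4624 = 9248.

9248


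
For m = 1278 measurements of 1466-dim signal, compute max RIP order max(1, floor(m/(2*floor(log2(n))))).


floor(log2(1466)) = 10.
2*10 = 20.
m/(2*floor(log2(n))) = 1278/20 ≈ 63.9.
floor = 63.
k = max(1, 63) = 63.

63


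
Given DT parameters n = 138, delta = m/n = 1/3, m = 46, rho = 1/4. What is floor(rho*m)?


m = 1/3*138 = 46.
rho = 1/4.
rho*m = 1/4*46 = 11.5.
k = floor(11.5) = 11.

11


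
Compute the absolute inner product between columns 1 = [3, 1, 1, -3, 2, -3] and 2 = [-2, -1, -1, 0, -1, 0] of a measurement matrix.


Inner product: 3*-2 + 1*-1 + 1*-1 + -3*0 + 2*-1 + -3*0
Products: [-6, -1, -1, 0, -2, 0]
Sum = -10.
|dot| = 10.

10


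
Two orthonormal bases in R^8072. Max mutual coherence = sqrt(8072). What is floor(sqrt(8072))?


89^2 = 7921 <= 8072 < 8100 = 90^2, so 89 <= sqrt(8072) < 90.
floor(sqrt(8072)) = 89.

89


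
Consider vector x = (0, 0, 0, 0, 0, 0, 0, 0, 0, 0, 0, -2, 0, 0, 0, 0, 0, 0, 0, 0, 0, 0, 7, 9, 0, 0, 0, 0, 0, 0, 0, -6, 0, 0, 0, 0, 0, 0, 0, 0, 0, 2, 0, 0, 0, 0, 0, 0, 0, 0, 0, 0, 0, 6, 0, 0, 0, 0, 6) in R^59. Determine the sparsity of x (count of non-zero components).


Non-zero positions: [11, 22, 23, 31, 41, 53, 58].
Sparsity = 7.

7


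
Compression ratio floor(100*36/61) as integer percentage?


100*m/n = 100*36/61 ≈ 59.0164.
floor = 59.

59


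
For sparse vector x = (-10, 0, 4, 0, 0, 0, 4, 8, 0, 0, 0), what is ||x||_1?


Non-zero entries: [(0, -10), (2, 4), (6, 4), (7, 8)]
Absolute values: [10, 4, 4, 8]
||x||_1 = sum = 26.

26


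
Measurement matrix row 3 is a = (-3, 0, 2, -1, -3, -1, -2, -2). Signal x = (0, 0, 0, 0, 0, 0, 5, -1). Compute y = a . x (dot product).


Non-zero terms: ['-2*5', '-2*-1']
Products: [-10, 2]
y = sum = -8.

-8


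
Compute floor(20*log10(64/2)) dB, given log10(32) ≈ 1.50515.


||x||/||e|| = 64/2 = 32.
log10(32) ≈ 1.50515.
20*log10(||x||/||e||) ≈ 20*1.50515 = 30.103.
floor(30.103) = 30.

30


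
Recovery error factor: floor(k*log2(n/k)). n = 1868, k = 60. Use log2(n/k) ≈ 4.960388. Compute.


log2(n/k) = log2(1868/60) ≈ 4.960388.
k*log2(n/k) ≈ 60*4.960388 = 297.62328.
floor(297.62328) = 297.

297


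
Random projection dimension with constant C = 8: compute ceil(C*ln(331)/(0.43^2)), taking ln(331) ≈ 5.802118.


ln(331) ≈ 5.802118.
eps^2 = 0.43^2 = 0.1849.
C*ln(N)/eps^2 ≈ 8*5.802118/0.1849 ≈ 251.0381.
m = ceil(251.0381) = 252.

252


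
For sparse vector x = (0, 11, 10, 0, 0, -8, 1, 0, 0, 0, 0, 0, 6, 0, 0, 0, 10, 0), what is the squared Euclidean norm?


Non-zero entries: [(1, 11), (2, 10), (5, -8), (6, 1), (12, 6), (16, 10)]
Squares: [121, 100, 64, 1, 36, 100]
||x||_2^2 = sum = 422.

422


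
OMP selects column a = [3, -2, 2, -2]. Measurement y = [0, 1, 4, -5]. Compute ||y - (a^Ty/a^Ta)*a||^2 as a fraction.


a^T a = 21.
a^T y = 16.
coeff = 16/21 = 16/21.
||r||^2 = 626/21.

626/21


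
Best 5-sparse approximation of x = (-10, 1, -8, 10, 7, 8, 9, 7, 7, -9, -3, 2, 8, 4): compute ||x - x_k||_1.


Sorted |x_i| descending: [10, 10, 9, 9, 8, 8, 8, 7, 7, 7, 4, 3, 2, 1]
Keep top 5: [10, 10, 9, 9, 8]
Tail entries: [8, 8, 7, 7, 7, 4, 3, 2, 1]
L1 error = sum of tail = 47.

47


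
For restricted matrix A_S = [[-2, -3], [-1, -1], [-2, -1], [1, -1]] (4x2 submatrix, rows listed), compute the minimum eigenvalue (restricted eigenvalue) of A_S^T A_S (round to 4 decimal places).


A_S^T A_S = [[10, 8], [8, 12]].
trace = 22.
det = 56.
disc = trace^2 - 4*det = 484 - 4*56 = 260.
sqrt(260) ≈ 16.124515.
lam_min = (22 - sqrt(260))/2 ≈ (22 - 16.124515)/2 = 2.9377425 ≈ 2.9377.

2.9377


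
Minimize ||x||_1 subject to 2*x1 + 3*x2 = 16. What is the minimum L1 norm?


Axis intercepts:
  x1 = 8, x2 = 0: L1 = 8
  x1 = 0, x2 = 16/3: L1 = 16/3
x* = (0, 16/3)
||x*||_1 = 16/3.

16/3


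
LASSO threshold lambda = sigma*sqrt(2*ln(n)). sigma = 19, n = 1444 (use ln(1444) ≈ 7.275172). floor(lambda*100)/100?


ln(1444) ≈ 7.275172.
2*ln(n) ≈ 14.550344.
sqrt(2*ln(n)) ≈ sqrt(14.550344) ≈ 3.814491.
lambda ≈ 19*3.814491 = 72.475329.
floor(lambda*100)/100 = 72.47.

72.47


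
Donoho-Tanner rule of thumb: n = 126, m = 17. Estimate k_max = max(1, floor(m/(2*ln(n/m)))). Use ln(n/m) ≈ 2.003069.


n/m = 126/17.
ln(n/m) ≈ 2.003069.
2*ln(n/m) ≈ 4.006138.
m/(2*ln(n/m)) ≈ 17/4.006138 ≈ 4.2435.
floor = 4.
k_max = max(1, 4) = 4.

4


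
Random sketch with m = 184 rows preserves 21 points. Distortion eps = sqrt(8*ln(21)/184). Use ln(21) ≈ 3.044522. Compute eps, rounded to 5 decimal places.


ln(21) ≈ 3.044522.
8*ln(N)/m ≈ 8*3.044522/184 ≈ 0.13237052.
eps = sqrt(0.13237052) ≈ 0.3638276 ≈ 0.36383.

0.36383


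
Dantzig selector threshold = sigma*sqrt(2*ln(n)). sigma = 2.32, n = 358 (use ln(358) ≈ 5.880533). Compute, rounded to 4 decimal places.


ln(358) ≈ 5.880533.
2*ln(n) ≈ 11.761066.
sqrt(2*ln(n)) ≈ sqrt(11.761066) ≈ 3.429441.
threshold ≈ 2.32*3.429441 = 7.95630312 ≈ 7.9563.

7.9563


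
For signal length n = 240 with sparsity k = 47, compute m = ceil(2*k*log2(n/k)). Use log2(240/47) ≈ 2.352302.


log2(n/k) = log2(240/47) ≈ 2.352302.
2*k*log2(n/k) ≈ 2*47*2.352302 = 221.116388.
m = ceil(221.116388) = 222.

222


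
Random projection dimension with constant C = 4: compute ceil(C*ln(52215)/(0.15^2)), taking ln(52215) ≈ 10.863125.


ln(52215) ≈ 10.863125.
eps^2 = 0.15^2 = 0.0225.
C*ln(N)/eps^2 ≈ 4*10.863125/0.0225 ≈ 1931.2222.
m = ceil(1931.2222) = 1932.

1932


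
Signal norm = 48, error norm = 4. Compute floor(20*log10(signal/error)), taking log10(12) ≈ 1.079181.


||x||/||e|| = 48/4 = 12.
log10(12) ≈ 1.079181.
20*log10(||x||/||e||) ≈ 20*1.079181 = 21.58362.
floor(21.58362) = 21.

21


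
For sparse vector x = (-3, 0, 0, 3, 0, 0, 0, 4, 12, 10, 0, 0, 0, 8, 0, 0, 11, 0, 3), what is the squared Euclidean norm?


Non-zero entries: [(0, -3), (3, 3), (7, 4), (8, 12), (9, 10), (13, 8), (16, 11), (18, 3)]
Squares: [9, 9, 16, 144, 100, 64, 121, 9]
||x||_2^2 = sum = 472.

472


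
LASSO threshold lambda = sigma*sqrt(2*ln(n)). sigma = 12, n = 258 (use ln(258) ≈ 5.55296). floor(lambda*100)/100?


ln(258) ≈ 5.55296.
2*ln(n) ≈ 11.10592.
sqrt(2*ln(n)) ≈ sqrt(11.10592) ≈ 3.332555.
lambda ≈ 12*3.332555 = 39.99066.
floor(lambda*100)/100 = 39.99.

39.99


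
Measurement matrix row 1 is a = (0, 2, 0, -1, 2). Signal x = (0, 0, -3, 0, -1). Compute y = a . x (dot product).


Non-zero terms: ['0*-3', '2*-1']
Products: [0, -2]
y = sum = -2.

-2


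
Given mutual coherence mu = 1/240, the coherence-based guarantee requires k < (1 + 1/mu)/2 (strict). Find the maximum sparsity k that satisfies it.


1/mu = 240.
1 + 1/mu = 241.
(1 + 1/mu)/2 = 120.5 is not an integer, so k_max = floor(120.5) = 120.

120
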